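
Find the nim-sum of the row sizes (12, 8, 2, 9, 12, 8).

11

Bitwise XOR of the heap sizes:
  1100  (12)
  1000  (8)
  0010  (2)
  1001  (9)
  1100  (12)
  1000  (8)
  ----
  1011  (11)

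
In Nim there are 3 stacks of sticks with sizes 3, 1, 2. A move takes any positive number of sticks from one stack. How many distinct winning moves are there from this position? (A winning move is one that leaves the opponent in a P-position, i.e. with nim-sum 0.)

Nim-sum: 3 ⊕ 1 ⊕ 2 = 0.
The nim-sum is already 0, so every move leaves a nonzero nim-sum — there are no winning moves.

0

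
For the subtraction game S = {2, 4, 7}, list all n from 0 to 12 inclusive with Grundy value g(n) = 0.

0, 1, 6, 9, 12

Compute g(0), g(1), … for moves {2, 4, 7}:
k:     0  1  2  3  4  5  6  7  8  9 10 11 12
g(k):  0  0  1  1  2  2  0  3  1  0  2  1  0
The P-positions (g = 0) in 0..12 are 0, 1, 6, 9, 12.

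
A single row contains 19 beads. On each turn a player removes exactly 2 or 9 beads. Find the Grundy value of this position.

Build the Grundy sequence with g(k) = mex{g(k−s) : s ∈ {2, 9}, s ≤ k}:
k:     0  1  2  3  4  5  6  7  8  9 10 11 12 13 14 15 16 17 18 19
g(k):  0  0  1  1  0  0  1  1  0  2  1  0  0  1  1  0  0  1  1  0
So g(19) = 0.

0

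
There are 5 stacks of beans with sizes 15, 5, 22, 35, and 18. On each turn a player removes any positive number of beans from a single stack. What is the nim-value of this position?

Bitwise XOR of the heap sizes:
  001111  (15)
  000101  (5)
  010110  (22)
  100011  (35)
  010010  (18)
  ------
  101101  (45)

45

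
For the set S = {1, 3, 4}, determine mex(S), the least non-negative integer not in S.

0

0 is not in the set, so the mex is 0.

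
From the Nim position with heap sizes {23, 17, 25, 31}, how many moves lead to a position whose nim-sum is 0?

Nim-sum: 23 ⊕ 17 ⊕ 25 ⊕ 31 = 0.
The nim-sum is already 0, so every move leaves a nonzero nim-sum — there are no winning moves.

0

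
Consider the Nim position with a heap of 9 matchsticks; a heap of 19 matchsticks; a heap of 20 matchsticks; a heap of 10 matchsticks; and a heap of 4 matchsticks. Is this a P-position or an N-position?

P-position

Nim-sum: 9 ⊕ 19 ⊕ 20 ⊕ 10 ⊕ 4 = 0.
The nim-sum is 0, so this is a P-position: the player to move is in a losing position under optimal play.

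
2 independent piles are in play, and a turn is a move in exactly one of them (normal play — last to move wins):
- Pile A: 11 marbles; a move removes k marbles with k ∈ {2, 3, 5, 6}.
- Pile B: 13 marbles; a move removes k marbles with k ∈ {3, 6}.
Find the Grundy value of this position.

0

For pile A, compute g(0), g(1), … with moves {2, 3, 5, 6}:
g(0) = mex{} = 0
g(1) = mex{} = 0
g(2) = mex{0} = 1
g(3) = mex{0} = 1
g(4) = mex{0,1} = 2
g(5) = mex{0,1} = 2
g(6) = mex{0,1,2} = 3
g(7) = mex{0,1,2} = 3
g(8) = mex{1,2,3} = 0
g(9) = mex{1,2,3} = 0
g(10) = mex{0,2,3} = 1
g(11) = mex{0,2,3} = 1
So g(11) = 1.
Grundy values for pile B (subtraction set {3, 6}):
g(0) = mex{} = 0
g(1) = mex{} = 0
g(2) = mex{} = 0
g(3) = mex{0} = 1
g(4) = mex{0} = 1
g(5) = mex{0} = 1
g(6) = mex{0,1} = 2
g(7) = mex{0,1} = 2
g(8) = mex{0,1} = 2
g(9) = mex{1,2} = 0
g(10) = mex{1,2} = 0
g(11) = mex{1,2} = 0
g(12) = mex{0,2} = 1
g(13) = mex{0,2} = 1
So g(13) = 1.
By the Sprague-Grundy theorem, the Grundy value of a sum of independent games is the XOR of the component values.
Combined value = 1 XOR 1 = 0.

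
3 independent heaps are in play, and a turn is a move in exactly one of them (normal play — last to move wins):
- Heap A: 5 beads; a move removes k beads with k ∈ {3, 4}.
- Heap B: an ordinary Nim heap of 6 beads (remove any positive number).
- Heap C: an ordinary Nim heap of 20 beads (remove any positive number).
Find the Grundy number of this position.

19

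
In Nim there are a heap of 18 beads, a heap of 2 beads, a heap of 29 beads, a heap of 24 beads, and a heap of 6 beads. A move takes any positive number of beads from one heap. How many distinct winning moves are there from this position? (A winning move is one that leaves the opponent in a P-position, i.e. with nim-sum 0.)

Compute the nim-sum pairwise:
18 ⊕ 2 = 16
16 ⊕ 29 = 13
13 ⊕ 24 = 21
21 ⊕ 6 = 19
The overall nim-sum is X = 19. A heap of size p has a winning move iff p XOR X < p (reduce it to p XOR X).
  18: 18 XOR 19 = 1 < 18 — winning move (to 1).
  2: 2 XOR 19 = 17 ≥ 2 — no move.
  29: 29 XOR 19 = 14 < 29 — winning move (to 14).
  24: 24 XOR 19 = 11 < 24 — winning move (to 11).
  6: 6 XOR 19 = 21 ≥ 6 — no move.
That gives 3 winning moves.

3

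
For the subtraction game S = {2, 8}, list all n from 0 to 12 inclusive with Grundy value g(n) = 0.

Grundy values for subtraction set {2, 8}:
g(0) = mex{} = 0
g(1) = mex{} = 0
g(2) = mex{0} = 1
g(3) = mex{0} = 1
g(4) = mex{1} = 0
g(5) = mex{1} = 0
g(6) = mex{0} = 1
g(7) = mex{0} = 1
g(8) = mex{0,1} = 2
g(9) = mex{0,1} = 2
g(10) = mex{1,2} = 0
g(11) = mex{1,2} = 0
g(12) = mex{0} = 1
The P-positions (g = 0) in 0..12 are 0, 1, 4, 5, 10, 11.

0, 1, 4, 5, 10, 11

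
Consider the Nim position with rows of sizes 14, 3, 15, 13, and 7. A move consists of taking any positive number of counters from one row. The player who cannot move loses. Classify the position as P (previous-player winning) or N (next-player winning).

N-position

Bitwise XOR of the heap sizes:
  1110  (14)
  0011  (3)
  1111  (15)
  1101  (13)
  0111  (7)
  ----
  1000  (8)
The nim-sum is 8 ≠ 0, so this is an N-position: the player to move can win.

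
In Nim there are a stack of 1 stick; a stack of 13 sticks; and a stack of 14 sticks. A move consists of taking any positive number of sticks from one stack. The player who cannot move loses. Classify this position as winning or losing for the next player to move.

Compute the nim-sum pairwise:
1 ^ 13 = 12
12 ^ 14 = 2
The nim-sum is 2 ≠ 0, so this is an N-position: the player to move can win.

Winning position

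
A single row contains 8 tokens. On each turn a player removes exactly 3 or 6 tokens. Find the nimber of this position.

2

Build the Grundy sequence with g(k) = mex{g(k−s) : s ∈ {3, 6}, s ≤ k}:
k:     0  1  2  3  4  5  6  7  8
g(k):  0  0  0  1  1  1  2  2  2
So g(8) = 2.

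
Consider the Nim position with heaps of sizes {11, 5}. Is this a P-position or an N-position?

N-position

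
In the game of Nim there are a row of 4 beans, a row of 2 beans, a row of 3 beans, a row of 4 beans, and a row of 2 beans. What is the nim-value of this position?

3

Compute the nim-sum pairwise:
4 ⊕ 2 = 6
6 ⊕ 3 = 5
5 ⊕ 4 = 1
1 ⊕ 2 = 3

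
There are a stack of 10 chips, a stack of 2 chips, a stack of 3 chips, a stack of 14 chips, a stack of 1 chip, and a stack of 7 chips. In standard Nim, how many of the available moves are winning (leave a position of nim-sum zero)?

5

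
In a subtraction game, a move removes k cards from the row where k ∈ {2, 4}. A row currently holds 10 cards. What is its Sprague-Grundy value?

2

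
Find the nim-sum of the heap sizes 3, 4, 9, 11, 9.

12

Compute the nim-sum pairwise:
3 ^ 4 = 7
7 ^ 9 = 14
14 ^ 11 = 5
5 ^ 9 = 12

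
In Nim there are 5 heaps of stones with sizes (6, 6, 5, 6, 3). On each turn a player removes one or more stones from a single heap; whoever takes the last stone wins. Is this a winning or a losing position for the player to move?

Losing position

Compute the nim-sum pairwise:
6 XOR 6 = 0
0 XOR 5 = 5
5 XOR 6 = 3
3 XOR 3 = 0
The nim-sum is 0, so this is a P-position: the player to move is in a losing position under optimal play.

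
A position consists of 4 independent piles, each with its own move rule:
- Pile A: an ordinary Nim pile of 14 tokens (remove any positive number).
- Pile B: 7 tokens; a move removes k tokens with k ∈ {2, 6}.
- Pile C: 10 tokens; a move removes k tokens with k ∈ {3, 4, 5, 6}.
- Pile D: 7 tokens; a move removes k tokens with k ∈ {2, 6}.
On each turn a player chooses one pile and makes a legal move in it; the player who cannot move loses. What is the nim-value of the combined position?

14

Pile A is a plain Nim pile of size 14, so its Grundy value is 14.
For pile B, compute g(0), g(1), … with moves {2, 6}:
k:     0  1  2  3  4  5  6  7
g(k):  0  0  1  1  0  0  1  1
So g(7) = 1.
Grundy values for pile C (subtraction set {3, 4, 5, 6}):
g(0) = mex{} = 0
g(1) = mex{} = 0
g(2) = mex{} = 0
g(3) = mex{0} = 1
g(4) = mex{0} = 1
g(5) = mex{0} = 1
g(6) = mex{0,1} = 2
g(7) = mex{0,1} = 2
g(8) = mex{0,1} = 2
g(9) = mex{1,2} = 0
g(10) = mex{1,2} = 0
So g(10) = 0.
Build the Grundy sequence for pile D with g(k) = mex{g(k−s) : s ∈ {2, 6}, s ≤ k}:
g(0) = mex{} = 0
g(1) = mex{} = 0
g(2) = mex{0} = 1
g(3) = mex{0} = 1
g(4) = mex{1} = 0
g(5) = mex{1} = 0
g(6) = mex{0} = 1
g(7) = mex{0} = 1
So g(7) = 1.
By the Sprague-Grundy theorem, the Grundy value of a sum of independent games is the XOR of the component values.
Combined value = 14 ⊕ 1 ⊕ 0 ⊕ 1 = 14.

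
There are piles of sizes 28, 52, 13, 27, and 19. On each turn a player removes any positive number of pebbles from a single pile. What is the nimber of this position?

Write each in binary and XOR column by column:
  011100  (28)
  110100  (52)
  001101  (13)
  011011  (27)
  010011  (19)
  ------
  101101  (45)

45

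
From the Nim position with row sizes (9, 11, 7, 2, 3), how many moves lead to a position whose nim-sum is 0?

1

Nim-sum: 9 ^ 11 ^ 7 ^ 2 ^ 3 = 4.
The overall nim-sum is X = 4. A row of size p has a winning move iff p XOR X < p (reduce it to p XOR X).
  9: 9 XOR 4 = 13 ≥ 9 — no move.
  11: 11 XOR 4 = 15 ≥ 11 — no move.
  7: 7 XOR 4 = 3 < 7 — winning move (to 3).
  2: 2 XOR 4 = 6 ≥ 2 — no move.
  3: 3 XOR 4 = 7 ≥ 3 — no move.
That gives 1 winning move.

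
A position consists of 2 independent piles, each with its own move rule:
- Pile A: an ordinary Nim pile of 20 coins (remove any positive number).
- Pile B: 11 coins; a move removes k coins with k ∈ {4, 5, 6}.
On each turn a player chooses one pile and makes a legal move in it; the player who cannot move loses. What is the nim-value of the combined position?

20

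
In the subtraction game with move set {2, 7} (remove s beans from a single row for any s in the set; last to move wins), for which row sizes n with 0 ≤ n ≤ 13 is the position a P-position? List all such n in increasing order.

0, 1, 4, 5, 9, 10, 13

Build the Grundy sequence with g(k) = mex{g(k−s) : s ∈ {2, 7}, s ≤ k}:
g(0) = mex{} = 0
g(1) = mex{} = 0
g(2) = mex{0} = 1
g(3) = mex{0} = 1
g(4) = mex{1} = 0
g(5) = mex{1} = 0
g(6) = mex{0} = 1
g(7) = mex{0} = 1
g(8) = mex{0,1} = 2
g(9) = mex{1} = 0
g(10) = mex{1,2} = 0
g(11) = mex{0} = 1
g(12) = mex{0} = 1
g(13) = mex{1} = 0
The P-positions (g = 0) in 0..13 are 0, 1, 4, 5, 9, 10, 13.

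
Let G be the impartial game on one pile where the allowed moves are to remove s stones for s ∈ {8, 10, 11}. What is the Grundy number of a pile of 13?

Compute g(0), g(1), … for moves {8, 10, 11}:
k:     0  1  2  3  4  5  6  7  8  9 10 11 12 13
g(k):  0  0  0  0  0  0  0  0  1  1  1  1  1  1
So g(13) = 1.

1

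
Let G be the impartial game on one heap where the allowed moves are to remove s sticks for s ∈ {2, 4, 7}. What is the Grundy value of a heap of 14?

1

Compute g(0), g(1), … for moves {2, 4, 7}:
g(0) = mex{} = 0
g(1) = mex{} = 0
g(2) = mex{0} = 1
g(3) = mex{0} = 1
g(4) = mex{0,1} = 2
g(5) = mex{0,1} = 2
g(6) = mex{1,2} = 0
g(7) = mex{0,1,2} = 3
g(8) = mex{0,2} = 1
g(9) = mex{1,2,3} = 0
g(10) = mex{0,1} = 2
g(11) = mex{0,2,3} = 1
g(12) = mex{1,2} = 0
g(13) = mex{0,1} = 2
g(14) = mex{0,2,3} = 1
So g(14) = 1.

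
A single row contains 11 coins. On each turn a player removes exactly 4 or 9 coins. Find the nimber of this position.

2

Compute g(0), g(1), … for moves {4, 9}:
g(0) = mex{} = 0
g(1) = mex{} = 0
g(2) = mex{} = 0
g(3) = mex{} = 0
g(4) = mex{0} = 1
g(5) = mex{0} = 1
g(6) = mex{0} = 1
g(7) = mex{0} = 1
g(8) = mex{1} = 0
g(9) = mex{0,1} = 2
g(10) = mex{0,1} = 2
g(11) = mex{0,1} = 2
So g(11) = 2.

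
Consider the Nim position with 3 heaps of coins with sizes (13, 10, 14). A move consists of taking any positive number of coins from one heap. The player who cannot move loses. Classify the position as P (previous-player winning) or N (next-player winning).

Compute the nim-sum pairwise:
13 XOR 10 = 7
7 XOR 14 = 9
The nim-sum is 9 ≠ 0, so this is an N-position: the player to move can win.

N-position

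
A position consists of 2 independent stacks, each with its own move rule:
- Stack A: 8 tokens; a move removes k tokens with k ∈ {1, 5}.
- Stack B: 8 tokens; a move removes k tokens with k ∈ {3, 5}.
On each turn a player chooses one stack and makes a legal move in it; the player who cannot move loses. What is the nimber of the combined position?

For stack A, compute g(0), g(1), … with moves {1, 5}:
g(0) = mex{} = 0
g(1) = mex{0} = 1
g(2) = mex{1} = 0
g(3) = mex{0} = 1
g(4) = mex{1} = 0
g(5) = mex{0} = 1
g(6) = mex{1} = 0
g(7) = mex{0} = 1
g(8) = mex{1} = 0
So g(8) = 0.
For stack B, compute g(0), g(1), … with moves {3, 5}:
k:     0  1  2  3  4  5  6  7  8
g(k):  0  0  0  1  1  1  2  2  0
So g(8) = 0.
By the Sprague-Grundy theorem, the Grundy value of a sum of independent games is the XOR of the component values.
Combined value = 0 ⊕ 0 = 0.

0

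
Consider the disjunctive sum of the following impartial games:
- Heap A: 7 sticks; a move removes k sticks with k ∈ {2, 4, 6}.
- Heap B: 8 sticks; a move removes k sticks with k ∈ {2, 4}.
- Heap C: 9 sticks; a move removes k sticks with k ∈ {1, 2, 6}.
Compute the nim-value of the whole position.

Grundy values for heap A (subtraction set {2, 4, 6}):
k:     0  1  2  3  4  5  6  7
g(k):  0  0  1  1  2  2  3  3
So g(7) = 3.
For heap B, compute g(0), g(1), … with moves {2, 4}:
g(0) = mex{} = 0
g(1) = mex{} = 0
g(2) = mex{0} = 1
g(3) = mex{0} = 1
g(4) = mex{0,1} = 2
g(5) = mex{0,1} = 2
g(6) = mex{1,2} = 0
g(7) = mex{1,2} = 0
g(8) = mex{0,2} = 1
So g(8) = 1.
For heap C, compute g(0), g(1), … with moves {1, 2, 6}:
g(0) = mex{} = 0
g(1) = mex{0} = 1
g(2) = mex{0,1} = 2
g(3) = mex{1,2} = 0
g(4) = mex{0,2} = 1
g(5) = mex{0,1} = 2
g(6) = mex{0,1,2} = 3
g(7) = mex{1,2,3} = 0
g(8) = mex{0,2,3} = 1
g(9) = mex{0,1} = 2
So g(9) = 2.
The value of a disjunctive sum is the nim-sum of the parts.
Combined value = 3 XOR 1 XOR 2 = 0.

0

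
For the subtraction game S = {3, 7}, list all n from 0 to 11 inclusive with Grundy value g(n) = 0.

0, 1, 2, 6, 10, 11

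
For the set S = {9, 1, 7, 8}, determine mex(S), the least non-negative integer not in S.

0 is not in the set, so the mex is 0.

0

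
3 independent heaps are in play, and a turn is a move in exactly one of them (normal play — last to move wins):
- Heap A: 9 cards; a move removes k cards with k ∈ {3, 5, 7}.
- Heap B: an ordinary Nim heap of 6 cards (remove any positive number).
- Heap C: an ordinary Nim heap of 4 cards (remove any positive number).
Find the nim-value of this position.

Build the Grundy sequence for heap A with g(k) = mex{g(k−s) : s ∈ {3, 5, 7}, s ≤ k}:
g(0) = mex{} = 0
g(1) = mex{} = 0
g(2) = mex{} = 0
g(3) = mex{0} = 1
g(4) = mex{0} = 1
g(5) = mex{0} = 1
g(6) = mex{0,1} = 2
g(7) = mex{0,1} = 2
g(8) = mex{0,1} = 2
g(9) = mex{0,1,2} = 3
So g(9) = 3.
Heap B is a plain Nim heap of size 6, so its Grundy value is 6.
Heap C is a plain Nim heap of size 4, so its Grundy value is 4.
By the Sprague-Grundy theorem, the Grundy value of a sum of independent games is the XOR of the component values.
Combined value = 3 XOR 6 XOR 4 = 1.

1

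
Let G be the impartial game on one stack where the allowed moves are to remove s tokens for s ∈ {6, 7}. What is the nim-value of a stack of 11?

1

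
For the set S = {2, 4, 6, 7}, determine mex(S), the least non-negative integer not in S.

0 is not in the set, so the mex is 0.

0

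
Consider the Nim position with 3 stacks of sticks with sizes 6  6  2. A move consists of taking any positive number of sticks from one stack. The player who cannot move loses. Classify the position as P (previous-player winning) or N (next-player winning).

N-position

Nim-sum: 6 ^ 6 ^ 2 = 2.
The nim-sum is 2 ≠ 0, so this is an N-position: the player to move can win.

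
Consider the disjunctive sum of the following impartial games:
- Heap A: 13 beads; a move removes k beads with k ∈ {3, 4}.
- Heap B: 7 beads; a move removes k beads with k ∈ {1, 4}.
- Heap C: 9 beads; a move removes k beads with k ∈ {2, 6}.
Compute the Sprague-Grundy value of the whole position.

Grundy values for heap A (subtraction set {3, 4}):
g(0) = mex{} = 0
g(1) = mex{} = 0
g(2) = mex{} = 0
g(3) = mex{0} = 1
g(4) = mex{0} = 1
g(5) = mex{0} = 1
g(6) = mex{0,1} = 2
g(7) = mex{1} = 0
g(8) = mex{1} = 0
g(9) = mex{1,2} = 0
g(10) = mex{0,2} = 1
g(11) = mex{0} = 1
g(12) = mex{0} = 1
g(13) = mex{0,1} = 2
So g(13) = 2.
For heap B, compute g(0), g(1), … with moves {1, 4}:
g(0) = mex{} = 0
g(1) = mex{0} = 1
g(2) = mex{1} = 0
g(3) = mex{0} = 1
g(4) = mex{0,1} = 2
g(5) = mex{1,2} = 0
g(6) = mex{0} = 1
g(7) = mex{1} = 0
So g(7) = 0.
Build the Grundy sequence for heap C with g(k) = mex{g(k−s) : s ∈ {2, 6}, s ≤ k}:
k:     0  1  2  3  4  5  6  7  8  9
g(k):  0  0  1  1  0  0  1  1  0  0
So g(9) = 0.
By the Sprague-Grundy theorem, the Grundy value of a sum of independent games is the XOR of the component values.
Combined value = 2 XOR 0 XOR 0 = 2.

2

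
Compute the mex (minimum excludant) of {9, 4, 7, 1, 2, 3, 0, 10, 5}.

The values 0, 1, 2, 3, 4, 5 are all present; 6 is the first non-negative integer missing from the set.

6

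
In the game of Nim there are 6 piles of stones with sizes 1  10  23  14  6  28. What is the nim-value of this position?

8

Bitwise XOR of the heap sizes:
  00001  (1)
  01010  (10)
  10111  (23)
  01110  (14)
  00110  (6)
  11100  (28)
  -----
  01000  (8)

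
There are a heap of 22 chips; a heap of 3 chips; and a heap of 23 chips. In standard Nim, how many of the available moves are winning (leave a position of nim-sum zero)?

Nim-sum: 22 XOR 3 XOR 23 = 2.
The overall nim-sum is X = 2. A heap of size p has a winning move iff p XOR X < p (reduce it to p XOR X).
  22: 22 XOR 2 = 20 < 22 — winning move (to 20).
  3: 3 XOR 2 = 1 < 3 — winning move (to 1).
  23: 23 XOR 2 = 21 < 23 — winning move (to 21).
That gives 3 winning moves.

3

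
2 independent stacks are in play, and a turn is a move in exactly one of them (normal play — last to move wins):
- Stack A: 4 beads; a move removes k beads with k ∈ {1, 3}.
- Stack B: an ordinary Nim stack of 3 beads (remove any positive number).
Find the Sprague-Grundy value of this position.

3

Grundy values for stack A (subtraction set {1, 3}):
g(0) = mex{} = 0
g(1) = mex{0} = 1
g(2) = mex{1} = 0
g(3) = mex{0} = 1
g(4) = mex{1} = 0
So g(4) = 0.
Stack B is a plain Nim stack of size 3, so its Grundy value is 3.
By the Sprague-Grundy theorem, the Grundy value of a sum of independent games is the XOR of the component values.
Combined value = 0 XOR 3 = 3.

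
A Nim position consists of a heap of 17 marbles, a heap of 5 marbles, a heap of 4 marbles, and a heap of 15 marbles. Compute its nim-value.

31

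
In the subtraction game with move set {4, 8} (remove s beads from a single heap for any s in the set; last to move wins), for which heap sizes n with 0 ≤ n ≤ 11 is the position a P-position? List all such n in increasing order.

Grundy values for subtraction set {4, 8}:
g(0) = mex{} = 0
g(1) = mex{} = 0
g(2) = mex{} = 0
g(3) = mex{} = 0
g(4) = mex{0} = 1
g(5) = mex{0} = 1
g(6) = mex{0} = 1
g(7) = mex{0} = 1
g(8) = mex{0,1} = 2
g(9) = mex{0,1} = 2
g(10) = mex{0,1} = 2
g(11) = mex{0,1} = 2
The P-positions (g = 0) in 0..11 are 0, 1, 2, 3.

0, 1, 2, 3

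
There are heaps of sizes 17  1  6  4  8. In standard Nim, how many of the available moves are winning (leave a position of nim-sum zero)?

1

In binary:
  10001  (17)
  00001  (1)
  00110  (6)
  00100  (4)
  01000  (8)
  -----
  11010  (26)
The overall nim-sum is X = 26. A heap of size p has a winning move iff p XOR X < p (reduce it to p XOR X).
  17: 17 XOR 26 = 11 < 17 — winning move (to 11).
  1: 1 XOR 26 = 27 ≥ 1 — no move.
  6: 6 XOR 26 = 28 ≥ 6 — no move.
  4: 4 XOR 26 = 30 ≥ 4 — no move.
  8: 8 XOR 26 = 18 ≥ 8 — no move.
That gives 1 winning move.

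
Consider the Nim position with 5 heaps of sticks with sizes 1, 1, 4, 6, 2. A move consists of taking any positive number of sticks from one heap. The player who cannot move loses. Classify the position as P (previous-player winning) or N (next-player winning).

P-position

In binary:
  001  (1)
  001  (1)
  100  (4)
  110  (6)
  010  (2)
  ---
  000  (0)
The nim-sum is 0, so this is a P-position: the player to move is in a losing position under optimal play.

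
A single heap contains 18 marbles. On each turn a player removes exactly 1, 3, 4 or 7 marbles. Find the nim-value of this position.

Grundy values for subtraction set {1, 3, 4, 7}:
k:     0  1  2  3  4  5  6  7  8  9 10 11 12 13 14 15 16 17 18
g(k):  0  1  0  1  2  3  2  3  0  1  0  1  2  3  2  3  0  1  0
So g(18) = 0.

0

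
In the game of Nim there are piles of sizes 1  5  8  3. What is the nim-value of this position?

15

Compute the nim-sum pairwise:
1 ^ 5 = 4
4 ^ 8 = 12
12 ^ 3 = 15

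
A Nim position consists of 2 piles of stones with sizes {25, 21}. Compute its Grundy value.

12

Nim-sum: 25 XOR 21 = 12.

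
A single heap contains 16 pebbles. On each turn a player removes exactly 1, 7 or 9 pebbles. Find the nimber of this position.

Build the Grundy sequence with g(k) = mex{g(k−s) : s ∈ {1, 7, 9}, s ≤ k}:
k:     0  1  2  3  4  5  6  7  8  9 10 11 12 13 14 15 16
g(k):  0  1  0  1  0  1  0  1  0  1  0  1  0  1  0  1  0
So g(16) = 0.

0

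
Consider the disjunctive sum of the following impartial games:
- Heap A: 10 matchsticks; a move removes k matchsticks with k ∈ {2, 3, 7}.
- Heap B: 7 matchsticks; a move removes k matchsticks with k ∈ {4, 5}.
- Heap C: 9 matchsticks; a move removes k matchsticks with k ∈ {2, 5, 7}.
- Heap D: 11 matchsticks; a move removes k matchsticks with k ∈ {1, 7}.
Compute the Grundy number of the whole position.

2

Grundy values for heap A (subtraction set {2, 3, 7}):
g(0) = mex{} = 0
g(1) = mex{} = 0
g(2) = mex{0} = 1
g(3) = mex{0} = 1
g(4) = mex{0,1} = 2
g(5) = mex{1} = 0
g(6) = mex{1,2} = 0
g(7) = mex{0,2} = 1
g(8) = mex{0} = 1
g(9) = mex{0,1} = 2
g(10) = mex{1} = 0
So g(10) = 0.
Grundy values for heap B (subtraction set {4, 5}):
g(0) = mex{} = 0
g(1) = mex{} = 0
g(2) = mex{} = 0
g(3) = mex{} = 0
g(4) = mex{0} = 1
g(5) = mex{0} = 1
g(6) = mex{0} = 1
g(7) = mex{0} = 1
So g(7) = 1.
Grundy values for heap C (subtraction set {2, 5, 7}):
g(0) = mex{} = 0
g(1) = mex{} = 0
g(2) = mex{0} = 1
g(3) = mex{0} = 1
g(4) = mex{1} = 0
g(5) = mex{0,1} = 2
g(6) = mex{0} = 1
g(7) = mex{0,1,2} = 3
g(8) = mex{0,1} = 2
g(9) = mex{0,1,3} = 2
So g(9) = 2.
Build the Grundy sequence for heap D with g(k) = mex{g(k−s) : s ∈ {1, 7}, s ≤ k}:
g(0) = mex{} = 0
g(1) = mex{0} = 1
g(2) = mex{1} = 0
g(3) = mex{0} = 1
g(4) = mex{1} = 0
g(5) = mex{0} = 1
g(6) = mex{1} = 0
g(7) = mex{0} = 1
g(8) = mex{1} = 0
g(9) = mex{0} = 1
g(10) = mex{1} = 0
g(11) = mex{0} = 1
So g(11) = 1.
The value of a disjunctive sum is the nim-sum of the parts.
Combined value = 0 ⊕ 1 ⊕ 2 ⊕ 1 = 2.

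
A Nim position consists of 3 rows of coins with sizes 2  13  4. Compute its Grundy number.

11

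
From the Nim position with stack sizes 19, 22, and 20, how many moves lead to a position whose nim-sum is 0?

Bitwise XOR of the heap sizes:
  10011  (19)
  10110  (22)
  10100  (20)
  -----
  10001  (17)
The overall nim-sum is X = 17. A stack of size p has a winning move iff p XOR X < p (reduce it to p XOR X).
  19: 19 XOR 17 = 2 < 19 — winning move (to 2).
  22: 22 XOR 17 = 7 < 22 — winning move (to 7).
  20: 20 XOR 17 = 5 < 20 — winning move (to 5).
That gives 3 winning moves.

3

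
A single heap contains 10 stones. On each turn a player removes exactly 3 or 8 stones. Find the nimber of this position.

1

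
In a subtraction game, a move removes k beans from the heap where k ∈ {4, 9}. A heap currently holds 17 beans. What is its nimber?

1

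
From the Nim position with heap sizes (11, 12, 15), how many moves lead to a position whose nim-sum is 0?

Compute the nim-sum pairwise:
11 XOR 12 = 7
7 XOR 15 = 8
The overall nim-sum is X = 8. A heap of size p has a winning move iff p XOR X < p (reduce it to p XOR X).
  11: 11 XOR 8 = 3 < 11 — winning move (to 3).
  12: 12 XOR 8 = 4 < 12 — winning move (to 4).
  15: 15 XOR 8 = 7 < 15 — winning move (to 7).
That gives 3 winning moves.

3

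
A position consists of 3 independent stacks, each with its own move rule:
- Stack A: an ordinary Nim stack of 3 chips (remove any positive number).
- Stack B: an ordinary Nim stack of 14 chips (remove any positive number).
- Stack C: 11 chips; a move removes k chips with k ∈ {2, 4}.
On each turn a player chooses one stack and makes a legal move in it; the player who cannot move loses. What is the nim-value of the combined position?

15

Stack A is a plain Nim stack of size 3, so its Grundy value is 3.
Stack B is a plain Nim stack of size 14, so its Grundy value is 14.
For stack C, compute g(0), g(1), … with moves {2, 4}:
g(0) = mex{} = 0
g(1) = mex{} = 0
g(2) = mex{0} = 1
g(3) = mex{0} = 1
g(4) = mex{0,1} = 2
g(5) = mex{0,1} = 2
g(6) = mex{1,2} = 0
g(7) = mex{1,2} = 0
g(8) = mex{0,2} = 1
g(9) = mex{0,2} = 1
g(10) = mex{0,1} = 2
g(11) = mex{0,1} = 2
So g(11) = 2.
The value of a disjunctive sum is the nim-sum of the parts.
Combined value = 3 ⊕ 14 ⊕ 2 = 15.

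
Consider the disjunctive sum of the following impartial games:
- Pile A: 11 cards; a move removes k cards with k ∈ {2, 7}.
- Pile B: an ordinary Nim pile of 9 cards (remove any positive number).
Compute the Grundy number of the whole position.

8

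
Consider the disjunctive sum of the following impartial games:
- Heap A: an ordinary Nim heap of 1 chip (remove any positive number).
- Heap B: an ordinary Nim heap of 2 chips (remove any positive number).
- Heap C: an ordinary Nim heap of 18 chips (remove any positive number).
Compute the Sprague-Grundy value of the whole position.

17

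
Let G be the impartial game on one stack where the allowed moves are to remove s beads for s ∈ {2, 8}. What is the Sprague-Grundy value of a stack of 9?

2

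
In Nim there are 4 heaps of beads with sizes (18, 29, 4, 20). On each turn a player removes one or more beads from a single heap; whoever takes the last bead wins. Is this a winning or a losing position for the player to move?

Compute the nim-sum pairwise:
18 XOR 29 = 15
15 XOR 4 = 11
11 XOR 20 = 31
The nim-sum is 31 ≠ 0, so this is an N-position: the player to move can win.

Winning position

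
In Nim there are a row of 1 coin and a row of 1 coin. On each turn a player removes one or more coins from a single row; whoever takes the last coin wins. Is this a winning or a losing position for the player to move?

Losing position

In binary:
  1  (1)
  1  (1)
  -
  0  (0)
The nim-sum is 0, so this is a P-position: the player to move is in a losing position under optimal play.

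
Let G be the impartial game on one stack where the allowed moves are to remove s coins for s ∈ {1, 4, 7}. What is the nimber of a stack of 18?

0

Build the Grundy sequence with g(k) = mex{g(k−s) : s ∈ {1, 4, 7}, s ≤ k}:
k:     0  1  2  3  4  5  6  7  8  9 10 11 12 13 14 15 16 17 18
g(k):  0  1  0  1  2  0  1  2  0  1  0  1  2  0  1  2  0  1  0
So g(18) = 0.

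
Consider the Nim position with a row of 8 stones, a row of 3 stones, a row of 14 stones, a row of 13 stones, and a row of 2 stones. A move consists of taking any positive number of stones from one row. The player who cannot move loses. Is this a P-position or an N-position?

Compute the nim-sum pairwise:
8 ⊕ 3 = 11
11 ⊕ 14 = 5
5 ⊕ 13 = 8
8 ⊕ 2 = 10
The nim-sum is 10 ≠ 0, so this is an N-position: the player to move can win.

N-position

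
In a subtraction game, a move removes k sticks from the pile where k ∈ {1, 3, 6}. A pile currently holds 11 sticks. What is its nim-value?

0

Compute g(0), g(1), … for moves {1, 3, 6}:
g(0) = mex{} = 0
g(1) = mex{0} = 1
g(2) = mex{1} = 0
g(3) = mex{0} = 1
g(4) = mex{1} = 0
g(5) = mex{0} = 1
g(6) = mex{0,1} = 2
g(7) = mex{0,1,2} = 3
g(8) = mex{0,1,3} = 2
g(9) = mex{1,2} = 0
g(10) = mex{0,3} = 1
g(11) = mex{1,2} = 0
So g(11) = 0.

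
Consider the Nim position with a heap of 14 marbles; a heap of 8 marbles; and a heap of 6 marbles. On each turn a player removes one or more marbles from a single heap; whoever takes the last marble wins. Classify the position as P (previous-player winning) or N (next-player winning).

Nim-sum: 14 ^ 8 ^ 6 = 0.
The nim-sum is 0, so this is a P-position: the player to move is in a losing position under optimal play.

P-position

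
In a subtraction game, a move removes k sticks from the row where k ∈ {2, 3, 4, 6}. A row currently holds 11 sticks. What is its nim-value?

1

Grundy values for subtraction set {2, 3, 4, 6}:
g(0) = mex{} = 0
g(1) = mex{} = 0
g(2) = mex{0} = 1
g(3) = mex{0} = 1
g(4) = mex{0,1} = 2
g(5) = mex{0,1} = 2
g(6) = mex{0,1,2} = 3
g(7) = mex{0,1,2} = 3
g(8) = mex{1,2,3} = 0
g(9) = mex{1,2,3} = 0
g(10) = mex{0,2,3} = 1
g(11) = mex{0,2,3} = 1
So g(11) = 1.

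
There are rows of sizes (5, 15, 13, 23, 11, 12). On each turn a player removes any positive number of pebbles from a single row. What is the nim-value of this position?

23

Compute the nim-sum pairwise:
5 ⊕ 15 = 10
10 ⊕ 13 = 7
7 ⊕ 23 = 16
16 ⊕ 11 = 27
27 ⊕ 12 = 23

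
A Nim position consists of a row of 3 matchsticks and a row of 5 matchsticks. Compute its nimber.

Nim-sum: 3 XOR 5 = 6.

6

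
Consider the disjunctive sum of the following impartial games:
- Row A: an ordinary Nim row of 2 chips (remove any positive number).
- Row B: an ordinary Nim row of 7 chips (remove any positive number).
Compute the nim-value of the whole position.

5

Row A is a plain Nim row of size 2, so its Grundy value is 2.
Row B is a plain Nim row of size 7, so its Grundy value is 7.
By the Sprague-Grundy theorem, the Grundy value of a sum of independent games is the XOR of the component values.
Combined value = 2 ⊕ 7 = 5.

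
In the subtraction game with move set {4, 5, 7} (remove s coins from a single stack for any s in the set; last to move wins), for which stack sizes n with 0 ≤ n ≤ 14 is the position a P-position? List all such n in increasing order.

0, 1, 2, 3, 11, 12, 13, 14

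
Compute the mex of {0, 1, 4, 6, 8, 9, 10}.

2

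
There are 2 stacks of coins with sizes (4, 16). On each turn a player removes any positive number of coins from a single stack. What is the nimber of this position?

Nim-sum: 4 ⊕ 16 = 20.

20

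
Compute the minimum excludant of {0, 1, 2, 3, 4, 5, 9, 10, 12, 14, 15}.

6

The values 0, 1, 2, 3, 4, 5 are all present; 6 is the first non-negative integer missing from the set.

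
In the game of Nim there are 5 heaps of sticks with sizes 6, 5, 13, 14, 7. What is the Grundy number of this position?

7

Bitwise XOR of the heap sizes:
  0110  (6)
  0101  (5)
  1101  (13)
  1110  (14)
  0111  (7)
  ----
  0111  (7)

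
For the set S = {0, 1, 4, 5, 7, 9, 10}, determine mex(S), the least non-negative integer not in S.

2

The values 0, 1 are all present; 2 is the first non-negative integer missing from the set.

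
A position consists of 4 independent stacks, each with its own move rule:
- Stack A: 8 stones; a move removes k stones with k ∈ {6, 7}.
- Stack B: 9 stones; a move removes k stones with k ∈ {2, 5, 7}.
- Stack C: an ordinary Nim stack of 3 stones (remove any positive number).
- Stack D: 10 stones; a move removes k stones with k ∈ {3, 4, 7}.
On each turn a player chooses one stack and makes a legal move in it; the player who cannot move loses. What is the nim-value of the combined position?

0

Build the Grundy sequence for stack A with g(k) = mex{g(k−s) : s ∈ {6, 7}, s ≤ k}:
g(0) = mex{} = 0
g(1) = mex{} = 0
g(2) = mex{} = 0
g(3) = mex{} = 0
g(4) = mex{} = 0
g(5) = mex{} = 0
g(6) = mex{0} = 1
g(7) = mex{0} = 1
g(8) = mex{0} = 1
So g(8) = 1.
For stack B, compute g(0), g(1), … with moves {2, 5, 7}:
k:     0  1  2  3  4  5  6  7  8  9
g(k):  0  0  1  1  0  2  1  3  2  2
So g(9) = 2.
Stack C is a plain Nim stack of size 3, so its Grundy value is 3.
Build the Grundy sequence for stack D with g(k) = mex{g(k−s) : s ∈ {3, 4, 7}, s ≤ k}:
g(0) = mex{} = 0
g(1) = mex{} = 0
g(2) = mex{} = 0
g(3) = mex{0} = 1
g(4) = mex{0} = 1
g(5) = mex{0} = 1
g(6) = mex{0,1} = 2
g(7) = mex{0,1} = 2
g(8) = mex{0,1} = 2
g(9) = mex{0,1,2} = 3
g(10) = mex{1,2} = 0
So g(10) = 0.
The value of a disjunctive sum is the nim-sum of the parts.
Combined value = 1 XOR 2 XOR 3 XOR 0 = 0.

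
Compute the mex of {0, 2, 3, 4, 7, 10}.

1

0 is in the set but 1 is not, so the mex is 1.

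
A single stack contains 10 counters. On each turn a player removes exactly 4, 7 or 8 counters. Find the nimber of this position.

2

Compute g(0), g(1), … for moves {4, 7, 8}:
g(0) = mex{} = 0
g(1) = mex{} = 0
g(2) = mex{} = 0
g(3) = mex{} = 0
g(4) = mex{0} = 1
g(5) = mex{0} = 1
g(6) = mex{0} = 1
g(7) = mex{0} = 1
g(8) = mex{0,1} = 2
g(9) = mex{0,1} = 2
g(10) = mex{0,1} = 2
So g(10) = 2.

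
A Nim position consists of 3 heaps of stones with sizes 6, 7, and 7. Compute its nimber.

Nim-sum: 6 ^ 7 ^ 7 = 6.

6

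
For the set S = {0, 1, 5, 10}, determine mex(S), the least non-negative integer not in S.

The values 0, 1 are all present; 2 is the first non-negative integer missing from the set.

2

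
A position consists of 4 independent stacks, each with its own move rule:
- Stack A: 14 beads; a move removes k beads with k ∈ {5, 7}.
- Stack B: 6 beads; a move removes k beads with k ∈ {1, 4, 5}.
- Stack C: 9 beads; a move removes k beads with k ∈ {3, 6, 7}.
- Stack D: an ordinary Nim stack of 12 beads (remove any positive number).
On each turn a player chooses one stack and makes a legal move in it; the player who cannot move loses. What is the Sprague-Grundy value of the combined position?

For stack A, compute g(0), g(1), … with moves {5, 7}:
k:     0  1  2  3  4  5  6  7  8  9 10 11 12 13 14
g(k):  0  0  0  0  0  1  1  1  1  1  2  2  0  0  0
So g(14) = 0.
For stack B, compute g(0), g(1), … with moves {1, 4, 5}:
g(0) = mex{} = 0
g(1) = mex{0} = 1
g(2) = mex{1} = 0
g(3) = mex{0} = 1
g(4) = mex{0,1} = 2
g(5) = mex{0,1,2} = 3
g(6) = mex{0,1,3} = 2
So g(6) = 2.
For stack C, compute g(0), g(1), … with moves {3, 6, 7}:
k:     0  1  2  3  4  5  6  7  8  9
g(k):  0  0  0  1  1  1  2  2  2  3
So g(9) = 3.
Stack D is a plain Nim stack of size 12, so its Grundy value is 12.
By the Sprague-Grundy theorem, the Grundy value of a sum of independent games is the XOR of the component values.
Combined value = 0 XOR 2 XOR 3 XOR 12 = 13.

13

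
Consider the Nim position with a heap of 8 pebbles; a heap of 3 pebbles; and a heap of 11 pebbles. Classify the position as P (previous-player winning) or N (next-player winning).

Compute the nim-sum pairwise:
8 XOR 3 = 11
11 XOR 11 = 0
The nim-sum is 0, so this is a P-position: the player to move is in a losing position under optimal play.

P-position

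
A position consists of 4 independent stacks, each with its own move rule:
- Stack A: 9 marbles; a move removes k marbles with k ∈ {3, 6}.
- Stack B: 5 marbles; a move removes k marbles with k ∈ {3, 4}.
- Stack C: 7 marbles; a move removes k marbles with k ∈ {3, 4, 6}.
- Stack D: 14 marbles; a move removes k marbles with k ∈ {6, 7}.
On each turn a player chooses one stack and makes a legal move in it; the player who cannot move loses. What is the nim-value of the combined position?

Grundy values for stack A (subtraction set {3, 6}):
g(0) = mex{} = 0
g(1) = mex{} = 0
g(2) = mex{} = 0
g(3) = mex{0} = 1
g(4) = mex{0} = 1
g(5) = mex{0} = 1
g(6) = mex{0,1} = 2
g(7) = mex{0,1} = 2
g(8) = mex{0,1} = 2
g(9) = mex{1,2} = 0
So g(9) = 0.
Build the Grundy sequence for stack B with g(k) = mex{g(k−s) : s ∈ {3, 4}, s ≤ k}:
k:     0  1  2  3  4  5
g(k):  0  0  0  1  1  1
So g(5) = 1.
Grundy values for stack C (subtraction set {3, 4, 6}):
g(0) = mex{} = 0
g(1) = mex{} = 0
g(2) = mex{} = 0
g(3) = mex{0} = 1
g(4) = mex{0} = 1
g(5) = mex{0} = 1
g(6) = mex{0,1} = 2
g(7) = mex{0,1} = 2
So g(7) = 2.
For stack D, compute g(0), g(1), … with moves {6, 7}:
k:     0  1  2  3  4  5  6  7  8  9 10 11 12 13 14
g(k):  0  0  0  0  0  0  1  1  1  1  1  1  2  0  0
So g(14) = 0.
The value of a disjunctive sum is the nim-sum of the parts.
Combined value = 0 XOR 1 XOR 2 XOR 0 = 3.

3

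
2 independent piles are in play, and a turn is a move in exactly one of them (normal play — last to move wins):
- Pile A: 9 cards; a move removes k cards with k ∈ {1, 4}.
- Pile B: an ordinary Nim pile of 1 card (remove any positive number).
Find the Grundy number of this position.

3

Grundy values for pile A (subtraction set {1, 4}):
k:     0  1  2  3  4  5  6  7  8  9
g(k):  0  1  0  1  2  0  1  0  1  2
So g(9) = 2.
Pile B is a plain Nim pile of size 1, so its Grundy value is 1.
By the Sprague-Grundy theorem, the Grundy value of a sum of independent games is the XOR of the component values.
Combined value = 2 ⊕ 1 = 3.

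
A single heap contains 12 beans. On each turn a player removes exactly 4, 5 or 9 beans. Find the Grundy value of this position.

3

Build the Grundy sequence with g(k) = mex{g(k−s) : s ∈ {4, 5, 9}, s ≤ k}:
k:     0  1  2  3  4  5  6  7  8  9 10 11 12
g(k):  0  0  0  0  1  1  1  1  2  2  2  2  3
So g(12) = 3.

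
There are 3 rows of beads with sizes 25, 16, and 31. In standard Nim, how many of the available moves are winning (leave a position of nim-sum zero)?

3

Compute the nim-sum pairwise:
25 ⊕ 16 = 9
9 ⊕ 31 = 22
The overall nim-sum is X = 22. A row of size p has a winning move iff p XOR X < p (reduce it to p XOR X).
  25: 25 XOR 22 = 15 < 25 — winning move (to 15).
  16: 16 XOR 22 = 6 < 16 — winning move (to 6).
  31: 31 XOR 22 = 9 < 31 — winning move (to 9).
That gives 3 winning moves.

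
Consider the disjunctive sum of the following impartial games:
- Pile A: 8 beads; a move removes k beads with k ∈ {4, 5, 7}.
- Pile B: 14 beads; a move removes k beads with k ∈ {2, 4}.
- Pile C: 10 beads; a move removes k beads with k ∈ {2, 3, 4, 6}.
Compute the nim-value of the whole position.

2

Build the Grundy sequence for pile A with g(k) = mex{g(k−s) : s ∈ {4, 5, 7}, s ≤ k}:
k:     0  1  2  3  4  5  6  7  8
g(k):  0  0  0  0  1  1  1  1  2
So g(8) = 2.
For pile B, compute g(0), g(1), … with moves {2, 4}:
g(0) = mex{} = 0
g(1) = mex{} = 0
g(2) = mex{0} = 1
g(3) = mex{0} = 1
g(4) = mex{0,1} = 2
g(5) = mex{0,1} = 2
g(6) = mex{1,2} = 0
g(7) = mex{1,2} = 0
g(8) = mex{0,2} = 1
g(9) = mex{0,2} = 1
g(10) = mex{0,1} = 2
g(11) = mex{0,1} = 2
g(12) = mex{1,2} = 0
g(13) = mex{1,2} = 0
g(14) = mex{0,2} = 1
So g(14) = 1.
Grundy values for pile C (subtraction set {2, 3, 4, 6}):
g(0) = mex{} = 0
g(1) = mex{} = 0
g(2) = mex{0} = 1
g(3) = mex{0} = 1
g(4) = mex{0,1} = 2
g(5) = mex{0,1} = 2
g(6) = mex{0,1,2} = 3
g(7) = mex{0,1,2} = 3
g(8) = mex{1,2,3} = 0
g(9) = mex{1,2,3} = 0
g(10) = mex{0,2,3} = 1
So g(10) = 1.
By the Sprague-Grundy theorem, the Grundy value of a sum of independent games is the XOR of the component values.
Combined value = 2 XOR 1 XOR 1 = 2.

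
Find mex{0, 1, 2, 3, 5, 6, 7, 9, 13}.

The values 0, 1, 2, 3 are all present; 4 is the first non-negative integer missing from the set.

4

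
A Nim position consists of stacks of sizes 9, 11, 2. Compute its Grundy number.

0

In binary:
  1001  (9)
  1011  (11)
  0010  (2)
  ----
  0000  (0)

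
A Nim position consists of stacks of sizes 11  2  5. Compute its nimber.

12

Compute the nim-sum pairwise:
11 ⊕ 2 = 9
9 ⊕ 5 = 12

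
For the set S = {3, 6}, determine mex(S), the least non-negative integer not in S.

0 is not in the set, so the mex is 0.

0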